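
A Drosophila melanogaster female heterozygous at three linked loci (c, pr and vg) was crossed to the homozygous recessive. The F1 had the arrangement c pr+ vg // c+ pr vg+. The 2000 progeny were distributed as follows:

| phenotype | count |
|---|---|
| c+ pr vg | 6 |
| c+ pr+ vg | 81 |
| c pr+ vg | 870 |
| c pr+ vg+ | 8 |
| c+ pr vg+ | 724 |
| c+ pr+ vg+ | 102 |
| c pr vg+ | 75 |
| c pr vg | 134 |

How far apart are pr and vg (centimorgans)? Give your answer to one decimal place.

The two rarest classes, c pr+ vg+ and c+ pr vg, are the double crossovers. Comparing them with the parentals, only the vg allele has switched, so vg is the middle locus and the order is pr – vg – c.
Crossovers in the pr–vg interval produce the single-crossover classes c pr vg and c+ pr+ vg+ (134 + 102 = 236) plus the double crossovers (14).
RF(pr–vg) = (236 + 14) / 2000 = 250/2000 = 0.1250 → 12.5 centimorgans.

12.5 centimorgans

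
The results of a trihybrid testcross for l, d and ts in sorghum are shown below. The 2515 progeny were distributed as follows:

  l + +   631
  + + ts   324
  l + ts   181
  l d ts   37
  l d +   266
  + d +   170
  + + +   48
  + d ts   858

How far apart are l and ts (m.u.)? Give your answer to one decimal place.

17.3 m.u.

The two most frequent reciprocal classes, + d ts and l + +, are the parental types, so the F1 was + d ts / l + +.
The two rarest classes, l d ts and + + +, are the double crossovers. Comparing them with the parentals, only the l allele has switched, so l is the middle locus and the order is d – l – ts.
Crossovers in the l–ts interval produce the single-crossover classes + d + and l + ts (170 + 181 = 351) plus the double crossovers (85).
RF(l–ts) = (351 + 85) / 2515 = 436/2515 = 0.1734 → 17.3 m.u.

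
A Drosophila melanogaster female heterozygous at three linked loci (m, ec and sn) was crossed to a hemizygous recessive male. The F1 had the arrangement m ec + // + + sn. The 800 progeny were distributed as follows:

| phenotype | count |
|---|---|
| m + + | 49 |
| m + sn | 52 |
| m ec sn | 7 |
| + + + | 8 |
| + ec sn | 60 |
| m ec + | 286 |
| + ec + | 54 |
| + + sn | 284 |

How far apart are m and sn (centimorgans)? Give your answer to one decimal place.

The two rarest classes, m ec sn and + + +, are the double crossovers. Comparing them with the parentals, only the sn allele has switched, so sn is the middle locus and the order is m – sn – ec.
Crossovers in the m–sn interval produce the single-crossover classes + ec + and m + sn (54 + 52 = 106) plus the double crossovers (15).
RF(m–sn) = (106 + 15) / 800 = 121/800 = 0.1512 → 15.1 centimorgans.

15.1 centimorgans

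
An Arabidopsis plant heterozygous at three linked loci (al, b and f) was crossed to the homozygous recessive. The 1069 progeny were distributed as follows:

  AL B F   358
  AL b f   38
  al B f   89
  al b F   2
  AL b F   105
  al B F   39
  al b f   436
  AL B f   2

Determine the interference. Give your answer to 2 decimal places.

The two most frequent reciprocal classes, al b f and AL B F, are the parental types, so the F1 was al b f / AL B F.
The two rarest classes, al b F and AL B f, are the double crossovers. Comparing them with the parentals, only the f allele has switched, so f is the middle locus and the order is al – f – b.
al–f: (77 + 4)/1069 = 0.0758; f–b: (194 + 4)/1069 = 0.1852.
Expected DCO frequency = 0.0758 × 0.1852 ≈ 0.01404; observed = 4/1069 ≈ 0.00374.
Coefficient of coincidence = 0.00374/0.01404 ≈ 0.27; interference = 1 − 0.27 = 0.73.

0.73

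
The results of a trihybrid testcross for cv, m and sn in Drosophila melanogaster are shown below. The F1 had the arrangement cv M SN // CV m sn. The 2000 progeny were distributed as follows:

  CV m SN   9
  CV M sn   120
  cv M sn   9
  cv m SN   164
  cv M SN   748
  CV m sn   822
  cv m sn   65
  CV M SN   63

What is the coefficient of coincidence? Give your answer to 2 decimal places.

The two rarest classes, cv M sn and CV m SN, are the double crossovers. Comparing them with the parentals, only the sn allele has switched, so sn is the middle locus and the order is cv – sn – m.
cv–sn: (128 + 18)/2000 = 0.0730; sn–m: (284 + 18)/2000 = 0.1510.
Expected DCO frequency = 0.0730 × 0.1510 ≈ 0.01102; observed = 18/2000 ≈ 0.00900.
Coefficient of coincidence = 0.00900/0.01102 ≈ 0.82.

0.82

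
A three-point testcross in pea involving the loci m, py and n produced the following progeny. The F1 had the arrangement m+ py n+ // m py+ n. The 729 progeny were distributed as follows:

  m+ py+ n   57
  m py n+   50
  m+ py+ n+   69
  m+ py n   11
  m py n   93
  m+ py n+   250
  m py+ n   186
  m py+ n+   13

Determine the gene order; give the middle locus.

The two rarest classes, m+ py n and m py+ n+, are the double crossovers. Comparing them with the parentals, only the n allele has switched, so n is the middle locus and the order is m – n – py.

n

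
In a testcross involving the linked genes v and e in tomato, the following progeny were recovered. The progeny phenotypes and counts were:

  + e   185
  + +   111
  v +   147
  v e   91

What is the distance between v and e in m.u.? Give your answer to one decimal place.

37.8 m.u.

The two most frequent classes, + e (185) and v + (147), are the parental types, so the F1 was + e / v +.
The recombinant classes are + + and v e: 111 + 91 = 202.
Recombination frequency = 202/534 = 0.3783 ≈ 37.8%, i.e. 37.8 m.u.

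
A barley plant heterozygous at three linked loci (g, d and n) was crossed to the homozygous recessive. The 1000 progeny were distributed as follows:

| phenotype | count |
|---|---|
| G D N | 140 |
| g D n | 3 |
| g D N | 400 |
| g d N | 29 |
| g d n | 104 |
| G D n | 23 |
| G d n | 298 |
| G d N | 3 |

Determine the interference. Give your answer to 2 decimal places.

The two most frequent reciprocal classes, G d n and g D N, are the parental types, so the F1 was G d n / g D N.
The two rarest classes, G d N and g D n, are the double crossovers. Comparing them with the parentals, only the n allele has switched, so n is the middle locus and the order is g – n – d.
g–n: (244 + 6)/1000 = 0.2500; n–d: (52 + 6)/1000 = 0.0580.
Expected DCO frequency = 0.2500 × 0.0580 ≈ 0.01450; observed = 6/1000 ≈ 0.00600.
Coefficient of coincidence = 0.00600/0.01450 ≈ 0.41; interference = 1 − 0.41 = 0.59.

0.59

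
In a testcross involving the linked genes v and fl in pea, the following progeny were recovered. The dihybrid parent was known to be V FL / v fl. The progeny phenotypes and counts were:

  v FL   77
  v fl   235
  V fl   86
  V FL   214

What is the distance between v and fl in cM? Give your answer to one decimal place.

26.6 cM

The recombinant classes are V fl and v FL: 86 + 77 = 163.
Recombination frequency = 163/612 = 0.2663 ≈ 26.6%, i.e. 26.6 cM.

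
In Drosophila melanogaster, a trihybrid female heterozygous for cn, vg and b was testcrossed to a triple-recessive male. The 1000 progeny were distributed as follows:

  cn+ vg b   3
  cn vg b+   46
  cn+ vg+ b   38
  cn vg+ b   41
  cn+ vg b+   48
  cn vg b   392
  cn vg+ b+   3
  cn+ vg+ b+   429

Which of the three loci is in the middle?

cn

The two most frequent reciprocal classes, cn vg b and cn+ vg+ b+, are the parental types, so the F1 was cn vg b / cn+ vg+ b+.
The two rarest classes, cn+ vg b and cn vg+ b+, are the double crossovers. Comparing them with the parentals, only the cn allele has switched, so cn is the middle locus and the order is vg – cn – b.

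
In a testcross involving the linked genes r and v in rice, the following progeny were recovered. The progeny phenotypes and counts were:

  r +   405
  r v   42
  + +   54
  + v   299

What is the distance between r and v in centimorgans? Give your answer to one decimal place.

The two most frequent classes, + v (299) and r + (405), are the parental types, so the F1 was + v / r +.
The recombinant classes are + + and r v: 54 + 42 = 96.
Recombination frequency = 96/800 = 0.1200 ≈ 12.0%, i.e. 12.0 centimorgans.

12.0 centimorgans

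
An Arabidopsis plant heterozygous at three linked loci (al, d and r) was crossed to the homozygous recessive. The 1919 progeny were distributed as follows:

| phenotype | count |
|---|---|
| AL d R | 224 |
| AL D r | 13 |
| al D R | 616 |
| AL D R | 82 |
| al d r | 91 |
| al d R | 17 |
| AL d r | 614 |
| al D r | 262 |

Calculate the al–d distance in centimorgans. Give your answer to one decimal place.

10.6 centimorgans

The two most frequent reciprocal classes, AL d r and al D R, are the parental types, so the F1 was AL d r / al D R.
The two rarest classes, AL D r and al d R, are the double crossovers. Comparing them with the parentals, only the d allele has switched, so d is the middle locus and the order is al – d – r.
Crossovers in the al–d interval produce the single-crossover classes al d r and AL D R (91 + 82 = 173) plus the double crossovers (30).
RF(al–d) = (173 + 30) / 1919 = 203/1919 = 0.1058 → 10.6 centimorgans.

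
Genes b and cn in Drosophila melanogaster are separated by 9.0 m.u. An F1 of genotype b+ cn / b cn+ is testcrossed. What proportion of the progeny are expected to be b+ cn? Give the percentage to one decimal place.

A map distance of 9.0 m.u. corresponds to a recombination frequency of 0.090.
The F1 is b+ cn / b cn+, so b+ cn is a parental gamete class with expected frequency (1 − r)/2 = 0.910/2 = 0.4550.
That is 0.4550 = 45.5% of the progeny.

45.5%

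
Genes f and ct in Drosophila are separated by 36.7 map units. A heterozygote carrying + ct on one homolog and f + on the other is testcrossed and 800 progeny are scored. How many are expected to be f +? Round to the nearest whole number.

253

A map distance of 36.7 map units corresponds to a recombination frequency of 0.367.
The F1 is + ct / f +, so f + is a parental gamete class with expected frequency (1 − r)/2 = 0.633/2 = 0.3165.
Expected number = 0.3165 × 800 = 253.20 ≈ 253.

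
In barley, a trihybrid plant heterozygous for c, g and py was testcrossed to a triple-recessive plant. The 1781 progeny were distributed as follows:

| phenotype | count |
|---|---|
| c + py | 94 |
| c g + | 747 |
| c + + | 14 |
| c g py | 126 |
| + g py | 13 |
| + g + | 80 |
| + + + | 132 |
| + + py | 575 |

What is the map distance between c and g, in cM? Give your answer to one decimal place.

11.3 cM

The two most frequent reciprocal classes, c g + and + + py, are the parental types, so the F1 was c g + / + + py.
The two rarest classes, c + + and + g py, are the double crossovers. Comparing them with the parentals, only the g allele has switched, so g is the middle locus and the order is c – g – py.
Crossovers in the c–g interval produce the single-crossover classes + g + and c + py (80 + 94 = 174) plus the double crossovers (27).
RF(c–g) = (174 + 27) / 1781 = 201/1781 = 0.1129 → 11.3 cM.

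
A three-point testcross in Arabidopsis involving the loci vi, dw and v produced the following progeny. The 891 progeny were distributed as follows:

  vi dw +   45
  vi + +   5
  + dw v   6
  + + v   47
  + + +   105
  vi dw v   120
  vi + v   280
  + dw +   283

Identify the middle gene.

v

The two most frequent reciprocal classes, vi + v and + dw +, are the parental types, so the F1 was vi + v / + dw +.
The two rarest classes, vi + + and + dw v, are the double crossovers. Comparing them with the parentals, only the v allele has switched, so v is the middle locus and the order is dw – v – vi.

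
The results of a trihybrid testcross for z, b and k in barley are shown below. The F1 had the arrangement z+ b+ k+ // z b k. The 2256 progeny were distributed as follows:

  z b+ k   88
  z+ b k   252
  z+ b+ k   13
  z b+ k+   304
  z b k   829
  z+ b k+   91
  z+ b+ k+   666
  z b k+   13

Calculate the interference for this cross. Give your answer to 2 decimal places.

0.51

The two rarest classes, z+ b+ k and z b k+, are the double crossovers. Comparing them with the parentals, only the k allele has switched, so k is the middle locus and the order is b – k – z.
b–k: (179 + 26)/2256 = 0.0909; k–z: (556 + 26)/2256 = 0.2580.
Expected DCO frequency = 0.0909 × 0.2580 ≈ 0.02345; observed = 26/2256 ≈ 0.01152.
Coefficient of coincidence = 0.01152/0.02345 ≈ 0.49; interference = 1 − 0.49 = 0.51.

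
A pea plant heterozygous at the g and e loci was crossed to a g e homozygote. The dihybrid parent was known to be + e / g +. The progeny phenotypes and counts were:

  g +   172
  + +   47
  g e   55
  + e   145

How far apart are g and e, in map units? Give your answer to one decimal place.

24.3 map units

The recombinant classes are + + and g e: 47 + 55 = 102.
Recombination frequency = 102/419 = 0.2434 ≈ 24.3%, i.e. 24.3 map units.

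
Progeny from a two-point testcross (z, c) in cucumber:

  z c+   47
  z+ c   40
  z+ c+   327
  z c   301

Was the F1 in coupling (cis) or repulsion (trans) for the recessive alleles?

The two most frequent classes are z+ c+ (327) and z c (301); these are the parental (non-recombinant) types.
So the F1 carried z+ c+ on one chromosome and z c on the other — the recessive alleles are on the same chromosome (cis / coupling).

cis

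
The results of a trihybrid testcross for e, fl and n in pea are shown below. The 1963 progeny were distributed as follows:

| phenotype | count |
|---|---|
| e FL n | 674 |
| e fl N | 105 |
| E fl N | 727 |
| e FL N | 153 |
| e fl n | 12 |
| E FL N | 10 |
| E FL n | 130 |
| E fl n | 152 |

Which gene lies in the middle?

The two most frequent reciprocal classes, e FL n and E fl N, are the parental types, so the F1 was e FL n / E fl N.
The two rarest classes, e fl n and E FL N, are the double crossovers. Comparing them with the parentals, only the fl allele has switched, so fl is the middle locus and the order is n – fl – e.

fl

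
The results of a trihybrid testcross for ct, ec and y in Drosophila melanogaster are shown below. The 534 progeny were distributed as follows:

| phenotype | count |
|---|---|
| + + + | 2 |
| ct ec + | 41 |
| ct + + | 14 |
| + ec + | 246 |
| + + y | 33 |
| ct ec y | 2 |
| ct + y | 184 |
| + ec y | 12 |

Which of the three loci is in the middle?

ec

The two most frequent reciprocal classes, ct + y and + ec +, are the parental types, so the F1 was ct + y / + ec +.
The two rarest classes, ct ec y and + + +, are the double crossovers. Comparing them with the parentals, only the ec allele has switched, so ec is the middle locus and the order is ct – ec – y.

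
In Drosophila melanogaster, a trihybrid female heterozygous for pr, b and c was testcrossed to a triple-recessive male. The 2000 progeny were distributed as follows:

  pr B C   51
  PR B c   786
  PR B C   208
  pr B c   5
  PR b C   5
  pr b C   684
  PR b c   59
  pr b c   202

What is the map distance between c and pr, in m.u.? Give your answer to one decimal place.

The two most frequent reciprocal classes, PR B c and pr b C, are the parental types, so the F1 was PR B c / pr b C.
The two rarest classes, pr B c and PR b C, are the double crossovers. Comparing them with the parentals, only the pr allele has switched, so pr is the middle locus and the order is b – pr – c.
Crossovers in the pr–c interval produce the single-crossover classes PR B C and pr b c (208 + 202 = 410) plus the double crossovers (10).
RF(pr–c) = (410 + 10) / 2000 = 420/2000 = 0.2100 → 21.0 m.u.

21.0 m.u.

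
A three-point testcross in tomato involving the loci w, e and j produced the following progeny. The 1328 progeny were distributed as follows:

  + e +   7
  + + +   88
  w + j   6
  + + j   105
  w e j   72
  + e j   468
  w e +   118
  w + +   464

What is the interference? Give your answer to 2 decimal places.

The two most frequent reciprocal classes, w + + and + e j, are the parental types, so the F1 was w + + / + e j.
The two rarest classes, w + j and + e +, are the double crossovers. Comparing them with the parentals, only the j allele has switched, so j is the middle locus and the order is w – j – e.
w–j: (160 + 13)/1328 = 0.1303; j–e: (223 + 13)/1328 = 0.1777.
Expected DCO frequency = 0.1303 × 0.1777 ≈ 0.02315; observed = 13/1328 ≈ 0.00979.
Coefficient of coincidence = 0.00979/0.02315 ≈ 0.42; interference = 1 − 0.42 = 0.58.

0.58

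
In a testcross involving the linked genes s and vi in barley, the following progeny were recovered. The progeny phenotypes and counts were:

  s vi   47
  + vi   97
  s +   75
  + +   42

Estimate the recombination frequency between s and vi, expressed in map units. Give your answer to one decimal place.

34.1 map units

The two most frequent classes, + vi (97) and s + (75), are the parental types, so the F1 was + vi / s +.
The recombinant classes are + + and s vi: 42 + 47 = 89.
Recombination frequency = 89/261 = 0.3410 ≈ 34.1%, i.e. 34.1 map units.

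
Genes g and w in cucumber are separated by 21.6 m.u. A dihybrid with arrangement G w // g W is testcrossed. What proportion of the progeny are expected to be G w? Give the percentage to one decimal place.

A map distance of 21.6 m.u. corresponds to a recombination frequency of 0.216.
The F1 is G w / g W, so G w is a parental gamete class with expected frequency (1 − r)/2 = 0.784/2 = 0.3920.
That is 0.3920 = 39.2% of the progeny.

39.2%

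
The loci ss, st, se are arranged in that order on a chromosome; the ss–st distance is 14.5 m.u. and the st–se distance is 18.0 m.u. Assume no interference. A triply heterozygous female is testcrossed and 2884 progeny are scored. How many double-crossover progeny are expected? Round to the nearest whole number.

75

Map distances give recombination frequencies of 0.145 and 0.180 for the two intervals.
With no interference, expected double-crossover frequency = 0.145 × 0.180 = 0.02610.
Expected number = 0.02610 × 2884 = 75.27 ≈ 75.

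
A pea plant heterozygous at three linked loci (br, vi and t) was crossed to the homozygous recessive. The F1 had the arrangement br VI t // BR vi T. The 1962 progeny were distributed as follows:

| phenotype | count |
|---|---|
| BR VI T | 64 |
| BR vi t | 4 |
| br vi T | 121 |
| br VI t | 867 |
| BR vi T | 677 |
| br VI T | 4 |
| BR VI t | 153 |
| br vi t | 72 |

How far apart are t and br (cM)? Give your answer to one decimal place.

14.4 cM

The two rarest classes, br VI T and BR vi t, are the double crossovers. Comparing them with the parentals, only the t allele has switched, so t is the middle locus and the order is br – t – vi.
Crossovers in the br–t interval produce the single-crossover classes BR VI t and br vi T (153 + 121 = 274) plus the double crossovers (8).
RF(br–t) = (274 + 8) / 1962 = 282/1962 = 0.1437 → 14.4 cM.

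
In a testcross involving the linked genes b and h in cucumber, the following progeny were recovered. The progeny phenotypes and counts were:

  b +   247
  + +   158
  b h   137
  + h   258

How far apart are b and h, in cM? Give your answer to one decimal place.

The two most frequent classes, + h (258) and b + (247), are the parental types, so the F1 was + h / b +.
The recombinant classes are + + and b h: 158 + 137 = 295.
Recombination frequency = 295/800 = 0.3688 ≈ 36.9%, i.e. 36.9 cM.

36.9 cM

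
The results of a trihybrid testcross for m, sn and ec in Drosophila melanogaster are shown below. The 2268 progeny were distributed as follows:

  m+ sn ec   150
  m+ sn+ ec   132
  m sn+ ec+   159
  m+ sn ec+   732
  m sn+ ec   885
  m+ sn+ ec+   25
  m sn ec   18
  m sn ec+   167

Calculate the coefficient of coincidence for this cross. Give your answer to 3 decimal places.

0.810

The two most frequent reciprocal classes, m sn+ ec and m+ sn ec+, are the parental types, so the F1 was m sn+ ec / m+ sn ec+.
The two rarest classes, m sn ec and m+ sn+ ec+, are the double crossovers. Comparing them with the parentals, only the sn allele has switched, so sn is the middle locus and the order is m – sn – ec.
m–sn: (299 + 43)/2268 = 0.1508; sn–ec: (309 + 43)/2268 = 0.1552.
Expected DCO frequency = 0.1508 × 0.1552 ≈ 0.02340; observed = 43/2268 ≈ 0.01896.
Coefficient of coincidence = 0.01896/0.02340 ≈ 0.810.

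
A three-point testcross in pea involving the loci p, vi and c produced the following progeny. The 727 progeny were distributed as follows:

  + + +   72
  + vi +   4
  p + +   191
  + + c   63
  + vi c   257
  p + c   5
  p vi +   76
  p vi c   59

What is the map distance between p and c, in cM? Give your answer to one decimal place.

19.3 cM

The two most frequent reciprocal classes, + vi c and p + +, are the parental types, so the F1 was + vi c / p + +.
The two rarest classes, + vi + and p + c, are the double crossovers. Comparing them with the parentals, only the c allele has switched, so c is the middle locus and the order is p – c – vi.
Crossovers in the p–c interval produce the single-crossover classes p vi c and + + + (59 + 72 = 131) plus the double crossovers (9).
RF(p–c) = (131 + 9) / 727 = 140/727 = 0.1926 → 19.3 cM.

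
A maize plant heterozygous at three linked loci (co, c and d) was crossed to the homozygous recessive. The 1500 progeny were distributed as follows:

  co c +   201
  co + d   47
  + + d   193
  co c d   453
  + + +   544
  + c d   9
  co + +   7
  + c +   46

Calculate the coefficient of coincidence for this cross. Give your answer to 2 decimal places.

The two most frequent reciprocal classes, + + + and co c d, are the parental types, so the F1 was + + + / co c d.
The two rarest classes, co + + and + c d, are the double crossovers. Comparing them with the parentals, only the co allele has switched, so co is the middle locus and the order is d – co – c.
d–co: (394 + 16)/1500 = 0.2733; co–c: (93 + 16)/1500 = 0.0727.
Expected DCO frequency = 0.2733 × 0.0727 ≈ 0.01987; observed = 16/1500 ≈ 0.01067.
Coefficient of coincidence = 0.01067/0.01987 ≈ 0.54.

0.54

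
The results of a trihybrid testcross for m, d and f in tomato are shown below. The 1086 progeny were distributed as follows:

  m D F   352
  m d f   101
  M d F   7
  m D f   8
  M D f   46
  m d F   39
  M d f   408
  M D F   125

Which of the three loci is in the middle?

The two most frequent reciprocal classes, M d f and m D F, are the parental types, so the F1 was M d f / m D F.
The two rarest classes, M d F and m D f, are the double crossovers. Comparing them with the parentals, only the f allele has switched, so f is the middle locus and the order is d – f – m.

f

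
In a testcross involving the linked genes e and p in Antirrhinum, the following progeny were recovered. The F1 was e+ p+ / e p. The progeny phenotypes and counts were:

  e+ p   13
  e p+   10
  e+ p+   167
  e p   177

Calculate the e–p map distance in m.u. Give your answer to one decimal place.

6.3 m.u.

The recombinant classes are e+ p and e p+: 13 + 10 = 23.
Recombination frequency = 23/367 = 0.0627 ≈ 6.3%, i.e. 6.3 m.u.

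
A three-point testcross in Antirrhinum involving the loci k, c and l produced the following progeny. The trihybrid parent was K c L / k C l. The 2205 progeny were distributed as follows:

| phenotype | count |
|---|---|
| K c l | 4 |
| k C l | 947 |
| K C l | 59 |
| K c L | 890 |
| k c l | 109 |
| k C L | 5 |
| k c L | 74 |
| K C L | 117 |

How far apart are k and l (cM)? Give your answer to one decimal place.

6.4 cM

The two rarest classes, K c l and k C L, are the double crossovers. Comparing them with the parentals, only the l allele has switched, so l is the middle locus and the order is c – l – k.
Crossovers in the l–k interval produce the single-crossover classes k c L and K C l (74 + 59 = 133) plus the double crossovers (9).
RF(l–k) = (133 + 9) / 2205 = 142/2205 = 0.0644 → 6.4 cM.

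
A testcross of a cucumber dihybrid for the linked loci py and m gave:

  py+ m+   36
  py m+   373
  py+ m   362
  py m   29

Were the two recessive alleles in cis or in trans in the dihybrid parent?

The two most frequent classes are py+ m (362) and py m+ (373); these are the parental (non-recombinant) types.
So the F1 carried py+ m on one chromosome and py m+ on the other — the recessive alleles are on opposite chromosomes (trans / repulsion).

trans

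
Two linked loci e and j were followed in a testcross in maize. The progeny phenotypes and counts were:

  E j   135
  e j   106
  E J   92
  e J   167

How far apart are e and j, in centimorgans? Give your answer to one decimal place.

The two most frequent classes, E j (135) and e J (167), are the parental types, so the F1 was E j / e J.
The recombinant classes are E J and e j: 92 + 106 = 198.
Recombination frequency = 198/500 = 0.3960 ≈ 39.6%, i.e. 39.6 centimorgans.

39.6 centimorgans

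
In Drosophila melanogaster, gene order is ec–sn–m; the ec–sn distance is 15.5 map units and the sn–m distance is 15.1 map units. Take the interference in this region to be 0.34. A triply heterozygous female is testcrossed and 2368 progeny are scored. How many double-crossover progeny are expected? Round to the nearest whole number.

Map distances give recombination frequencies of 0.155 and 0.151 for the two intervals.
With interference 0.34 (so coincidence = 0.66), expected double-crossover frequency = 0.155 × 0.151 × 0.66 = 0.01545.
Expected number = 0.01545 × 2368 = 36.58 ≈ 37.

37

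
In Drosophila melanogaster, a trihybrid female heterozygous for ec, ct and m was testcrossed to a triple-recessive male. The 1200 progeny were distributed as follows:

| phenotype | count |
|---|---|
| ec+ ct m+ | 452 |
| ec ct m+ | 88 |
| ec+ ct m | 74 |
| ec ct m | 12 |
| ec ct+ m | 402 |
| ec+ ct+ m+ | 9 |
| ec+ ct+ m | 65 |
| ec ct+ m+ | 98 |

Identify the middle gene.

ct

The two most frequent reciprocal classes, ec+ ct m+ and ec ct+ m, are the parental types, so the F1 was ec+ ct m+ / ec ct+ m.
The two rarest classes, ec+ ct+ m+ and ec ct m, are the double crossovers. Comparing them with the parentals, only the ct allele has switched, so ct is the middle locus and the order is ec – ct – m.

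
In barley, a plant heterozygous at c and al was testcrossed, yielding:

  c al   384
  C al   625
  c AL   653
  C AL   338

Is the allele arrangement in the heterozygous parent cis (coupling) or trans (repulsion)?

trans

The two most frequent classes are C al (625) and c AL (653); these are the parental (non-recombinant) types.
So the F1 carried C al on one chromosome and c AL on the other — the recessive alleles are on opposite chromosomes (trans / repulsion).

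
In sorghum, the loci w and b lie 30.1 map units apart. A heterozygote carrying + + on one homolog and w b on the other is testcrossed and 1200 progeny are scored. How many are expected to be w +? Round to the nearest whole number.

181

A map distance of 30.1 map units corresponds to a recombination frequency of 0.301.
The F1 is + + / w b, so w + is a recombinant gamete class with expected frequency r/2 = 0.301/2 = 0.1505.
Expected number = 0.1505 × 1200 = 180.60 ≈ 181.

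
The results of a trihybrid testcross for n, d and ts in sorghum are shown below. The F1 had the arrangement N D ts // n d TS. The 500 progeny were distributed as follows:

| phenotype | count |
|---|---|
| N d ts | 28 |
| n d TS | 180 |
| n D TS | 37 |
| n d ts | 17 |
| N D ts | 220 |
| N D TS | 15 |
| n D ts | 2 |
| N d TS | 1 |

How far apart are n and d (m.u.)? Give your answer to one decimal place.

13.6 m.u.

The two rarest classes, n D ts and N d TS, are the double crossovers. Comparing them with the parentals, only the n allele has switched, so n is the middle locus and the order is ts – n – d.
Crossovers in the n–d interval produce the single-crossover classes N d ts and n D TS (28 + 37 = 65) plus the double crossovers (3).
RF(n–d) = (65 + 3) / 500 = 68/500 = 0.1360 → 13.6 m.u.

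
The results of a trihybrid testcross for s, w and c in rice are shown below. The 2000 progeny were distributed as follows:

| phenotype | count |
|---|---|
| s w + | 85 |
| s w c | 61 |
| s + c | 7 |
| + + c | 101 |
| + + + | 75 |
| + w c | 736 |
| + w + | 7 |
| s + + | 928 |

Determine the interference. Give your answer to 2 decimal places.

0.07

The two most frequent reciprocal classes, s + + and + w c, are the parental types, so the F1 was s + + / + w c.
The two rarest classes, s + c and + w +, are the double crossovers. Comparing them with the parentals, only the c allele has switched, so c is the middle locus and the order is s – c – w.
s–c: (136 + 14)/2000 = 0.0750; c–w: (186 + 14)/2000 = 0.1000.
Expected DCO frequency = 0.0750 × 0.1000 ≈ 0.00750; observed = 14/2000 ≈ 0.00700.
Coefficient of coincidence = 0.00700/0.00750 ≈ 0.93; interference = 1 − 0.93 = 0.07.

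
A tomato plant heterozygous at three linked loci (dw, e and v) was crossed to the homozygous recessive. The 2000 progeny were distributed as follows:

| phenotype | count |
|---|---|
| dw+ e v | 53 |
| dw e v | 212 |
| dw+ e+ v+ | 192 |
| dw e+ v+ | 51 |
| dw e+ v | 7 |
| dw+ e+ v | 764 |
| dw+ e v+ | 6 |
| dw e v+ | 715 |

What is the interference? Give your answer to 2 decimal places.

The two most frequent reciprocal classes, dw e v+ and dw+ e+ v, are the parental types, so the F1 was dw e v+ / dw+ e+ v.
The two rarest classes, dw+ e v+ and dw e+ v, are the double crossovers. Comparing them with the parentals, only the dw allele has switched, so dw is the middle locus and the order is v – dw – e.
v–dw: (404 + 13)/2000 = 0.2085; dw–e: (104 + 13)/2000 = 0.0585.
Expected DCO frequency = 0.2085 × 0.0585 ≈ 0.01220; observed = 13/2000 ≈ 0.00650.
Coefficient of coincidence = 0.00650/0.01220 ≈ 0.53; interference = 1 − 0.53 = 0.47.

0.47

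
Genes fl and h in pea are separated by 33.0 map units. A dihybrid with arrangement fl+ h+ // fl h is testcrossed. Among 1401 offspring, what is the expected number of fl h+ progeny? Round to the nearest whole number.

A map distance of 33.0 map units corresponds to a recombination frequency of 0.330.
The F1 is fl+ h+ / fl h, so fl h+ is a recombinant gamete class with expected frequency r/2 = 0.330/2 = 0.1650.
Expected number = 0.1650 × 1401 = 231.17 ≈ 231.

231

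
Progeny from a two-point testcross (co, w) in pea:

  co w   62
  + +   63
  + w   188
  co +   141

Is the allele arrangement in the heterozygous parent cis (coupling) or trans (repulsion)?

trans

The two most frequent classes are + w (188) and co + (141); these are the parental (non-recombinant) types.
So the F1 carried + w on one chromosome and co + on the other — the recessive alleles are on opposite chromosomes (trans / repulsion).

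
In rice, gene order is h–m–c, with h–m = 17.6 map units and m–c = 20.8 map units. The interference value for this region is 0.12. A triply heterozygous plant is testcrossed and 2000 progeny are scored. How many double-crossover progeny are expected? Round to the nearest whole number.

64

Map distances give recombination frequencies of 0.176 and 0.208 for the two intervals.
With interference 0.12 (so coincidence = 0.88), expected double-crossover frequency = 0.176 × 0.208 × 0.88 = 0.03222.
Expected number = 0.03222 × 2000 = 64.43 ≈ 64.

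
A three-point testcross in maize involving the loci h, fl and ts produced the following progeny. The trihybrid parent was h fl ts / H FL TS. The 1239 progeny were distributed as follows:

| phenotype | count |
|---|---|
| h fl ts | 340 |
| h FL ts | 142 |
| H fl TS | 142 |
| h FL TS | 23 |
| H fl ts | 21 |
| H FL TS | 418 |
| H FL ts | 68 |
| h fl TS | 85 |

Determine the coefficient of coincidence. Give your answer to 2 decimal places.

0.84

The two rarest classes, H fl ts and h FL TS, are the double crossovers. Comparing them with the parentals, only the h allele has switched, so h is the middle locus and the order is ts – h – fl.
ts–h: (153 + 44)/1239 = 0.1590; h–fl: (284 + 44)/1239 = 0.2647.
Expected DCO frequency = 0.1590 × 0.2647 ≈ 0.04209; observed = 44/1239 ≈ 0.03551.
Coefficient of coincidence = 0.03551/0.04209 ≈ 0.84.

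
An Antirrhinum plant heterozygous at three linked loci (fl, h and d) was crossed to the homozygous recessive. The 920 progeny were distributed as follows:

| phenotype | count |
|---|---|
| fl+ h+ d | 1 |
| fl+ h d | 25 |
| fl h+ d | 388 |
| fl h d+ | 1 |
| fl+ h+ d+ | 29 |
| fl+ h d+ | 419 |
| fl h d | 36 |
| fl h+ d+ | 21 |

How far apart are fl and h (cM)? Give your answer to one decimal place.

7.3 cM

The two most frequent reciprocal classes, fl+ h d+ and fl h+ d, are the parental types, so the F1 was fl+ h d+ / fl h+ d.
The two rarest classes, fl h d+ and fl+ h+ d, are the double crossovers. Comparing them with the parentals, only the fl allele has switched, so fl is the middle locus and the order is h – fl – d.
Crossovers in the h–fl interval produce the single-crossover classes fl+ h+ d+ and fl h d (29 + 36 = 65) plus the double crossovers (2).
RF(h–fl) = (65 + 2) / 920 = 67/920 = 0.0728 → 7.3 cM.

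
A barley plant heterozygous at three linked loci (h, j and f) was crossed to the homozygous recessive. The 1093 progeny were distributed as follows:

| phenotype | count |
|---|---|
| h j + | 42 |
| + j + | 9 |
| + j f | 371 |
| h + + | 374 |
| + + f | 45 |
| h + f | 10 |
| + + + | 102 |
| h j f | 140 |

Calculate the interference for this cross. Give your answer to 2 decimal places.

The two most frequent reciprocal classes, h + + and + j f, are the parental types, so the F1 was h + + / + j f.
The two rarest classes, h + f and + j +, are the double crossovers. Comparing them with the parentals, only the f allele has switched, so f is the middle locus and the order is j – f – h.
j–f: (87 + 19)/1093 = 0.0970; f–h: (242 + 19)/1093 = 0.2388.
Expected DCO frequency = 0.0970 × 0.2388 ≈ 0.02316; observed = 19/1093 ≈ 0.01738.
Coefficient of coincidence = 0.01738/0.02316 ≈ 0.75; interference = 1 − 0.75 = 0.25.

0.25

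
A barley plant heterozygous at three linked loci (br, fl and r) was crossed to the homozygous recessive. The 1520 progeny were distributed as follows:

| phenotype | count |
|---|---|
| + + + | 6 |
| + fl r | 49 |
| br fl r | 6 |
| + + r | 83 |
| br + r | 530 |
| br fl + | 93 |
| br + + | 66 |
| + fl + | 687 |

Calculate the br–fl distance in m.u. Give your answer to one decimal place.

The two most frequent reciprocal classes, + fl + and br + r, are the parental types, so the F1 was + fl + / br + r.
The two rarest classes, + + + and br fl r, are the double crossovers. Comparing them with the parentals, only the fl allele has switched, so fl is the middle locus and the order is r – fl – br.
Crossovers in the fl–br interval produce the single-crossover classes br fl + and + + r (93 + 83 = 176) plus the double crossovers (12).
RF(fl–br) = (176 + 12) / 1520 = 188/1520 = 0.1237 → 12.4 m.u.

12.4 m.u.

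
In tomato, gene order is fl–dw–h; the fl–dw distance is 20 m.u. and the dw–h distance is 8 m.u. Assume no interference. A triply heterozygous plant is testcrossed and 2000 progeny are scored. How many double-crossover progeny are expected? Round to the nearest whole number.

32

Map distances give recombination frequencies of 0.200 and 0.080 for the two intervals.
With no interference, expected double-crossover frequency = 0.200 × 0.080 = 0.01600.
Expected number = 0.01600 × 2000 = 32.00 ≈ 32.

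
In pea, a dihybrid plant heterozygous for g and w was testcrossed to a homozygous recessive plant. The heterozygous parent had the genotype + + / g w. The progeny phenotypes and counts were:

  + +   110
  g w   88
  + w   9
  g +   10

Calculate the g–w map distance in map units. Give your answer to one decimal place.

8.8 map units

The recombinant classes are + w and g +: 9 + 10 = 19.
Recombination frequency = 19/217 = 0.0876 ≈ 8.8%, i.e. 8.8 map units.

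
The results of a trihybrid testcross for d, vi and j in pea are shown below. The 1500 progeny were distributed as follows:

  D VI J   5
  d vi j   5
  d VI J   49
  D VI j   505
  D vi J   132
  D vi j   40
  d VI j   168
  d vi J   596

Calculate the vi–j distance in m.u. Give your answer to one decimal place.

The two most frequent reciprocal classes, D VI j and d vi J, are the parental types, so the F1 was D VI j / d vi J.
The two rarest classes, D VI J and d vi j, are the double crossovers. Comparing them with the parentals, only the j allele has switched, so j is the middle locus and the order is d – j – vi.
Crossovers in the j–vi interval produce the single-crossover classes D vi j and d VI J (40 + 49 = 89) plus the double crossovers (10).
RF(j–vi) = (89 + 10) / 1500 = 99/1500 = 0.0660 → 6.6 m.u.

6.6 m.u.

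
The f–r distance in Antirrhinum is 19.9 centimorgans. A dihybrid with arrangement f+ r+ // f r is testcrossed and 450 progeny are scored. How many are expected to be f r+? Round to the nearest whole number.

A map distance of 19.9 centimorgans corresponds to a recombination frequency of 0.199.
The F1 is f+ r+ / f r, so f r+ is a recombinant gamete class with expected frequency r/2 = 0.199/2 = 0.0995.
Expected number = 0.0995 × 450 = 44.77 ≈ 45.

45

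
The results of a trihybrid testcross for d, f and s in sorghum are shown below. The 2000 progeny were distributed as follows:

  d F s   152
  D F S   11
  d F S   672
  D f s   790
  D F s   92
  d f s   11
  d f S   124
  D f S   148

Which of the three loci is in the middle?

The two most frequent reciprocal classes, d F S and D f s, are the parental types, so the F1 was d F S / D f s.
The two rarest classes, D F S and d f s, are the double crossovers. Comparing them with the parentals, only the d allele has switched, so d is the middle locus and the order is f – d – s.

d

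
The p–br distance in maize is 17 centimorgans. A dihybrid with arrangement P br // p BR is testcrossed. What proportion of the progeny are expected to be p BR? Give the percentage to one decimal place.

41.5%

A map distance of 17 centimorgans corresponds to a recombination frequency of 0.170.
The F1 is P br / p BR, so p BR is a parental gamete class with expected frequency (1 − r)/2 = 0.830/2 = 0.4150.
That is 0.4150 = 41.5% of the progeny.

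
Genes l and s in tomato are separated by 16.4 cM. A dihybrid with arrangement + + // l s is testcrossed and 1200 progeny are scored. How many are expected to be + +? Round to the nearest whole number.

A map distance of 16.4 cM corresponds to a recombination frequency of 0.164.
The F1 is + + / l s, so + + is a parental gamete class with expected frequency (1 − r)/2 = 0.836/2 = 0.4180.
Expected number = 0.4180 × 1200 = 501.60 ≈ 502.

502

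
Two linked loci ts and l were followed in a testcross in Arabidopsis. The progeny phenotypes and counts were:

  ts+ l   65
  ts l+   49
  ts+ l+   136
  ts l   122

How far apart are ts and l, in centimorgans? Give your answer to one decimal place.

30.6 centimorgans

The two most frequent classes, ts+ l+ (136) and ts l (122), are the parental types, so the F1 was ts+ l+ / ts l.
The recombinant classes are ts+ l and ts l+: 65 + 49 = 114.
Recombination frequency = 114/372 = 0.3065 ≈ 30.6%, i.e. 30.6 centimorgans.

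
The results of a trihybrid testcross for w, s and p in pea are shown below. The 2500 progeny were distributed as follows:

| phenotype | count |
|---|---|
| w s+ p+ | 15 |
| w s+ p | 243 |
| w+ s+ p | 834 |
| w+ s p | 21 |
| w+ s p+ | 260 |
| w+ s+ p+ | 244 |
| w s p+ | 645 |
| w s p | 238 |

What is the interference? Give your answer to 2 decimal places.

The two most frequent reciprocal classes, w s p+ and w+ s+ p, are the parental types, so the F1 was w s p+ / w+ s+ p.
The two rarest classes, w s+ p+ and w+ s p, are the double crossovers. Comparing them with the parentals, only the s allele has switched, so s is the middle locus and the order is p – s – w.
p–s: (482 + 36)/2500 = 0.2072; s–w: (503 + 36)/2500 = 0.2156.
Expected DCO frequency = 0.2072 × 0.2156 ≈ 0.04467; observed = 36/2500 ≈ 0.01440.
Coefficient of coincidence = 0.01440/0.04467 ≈ 0.32; interference = 1 − 0.32 = 0.68.

0.68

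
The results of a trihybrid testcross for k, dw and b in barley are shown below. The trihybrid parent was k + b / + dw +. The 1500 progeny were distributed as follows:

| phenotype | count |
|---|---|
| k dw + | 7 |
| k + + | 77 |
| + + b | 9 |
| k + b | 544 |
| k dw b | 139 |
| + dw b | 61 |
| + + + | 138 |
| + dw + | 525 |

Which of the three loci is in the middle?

k

The two rarest classes, + + b and k dw +, are the double crossovers. Comparing them with the parentals, only the k allele has switched, so k is the middle locus and the order is dw – k – b.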